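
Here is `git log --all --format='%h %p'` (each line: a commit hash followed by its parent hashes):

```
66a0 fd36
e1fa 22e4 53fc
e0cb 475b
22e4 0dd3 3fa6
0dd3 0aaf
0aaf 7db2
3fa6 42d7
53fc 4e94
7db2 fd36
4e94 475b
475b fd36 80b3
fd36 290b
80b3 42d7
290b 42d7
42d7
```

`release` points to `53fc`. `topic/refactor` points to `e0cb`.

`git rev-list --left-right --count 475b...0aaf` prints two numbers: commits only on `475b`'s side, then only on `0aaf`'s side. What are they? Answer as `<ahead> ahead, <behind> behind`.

Reachable from 475b: {290b, 42d7, 475b, 80b3, fd36}.
Reachable from 0aaf: {0aaf, 290b, 42d7, 7db2, fd36}.
Only in 475b's history (ahead): {475b, 80b3} — 2.
Only in 0aaf's history (behind): {0aaf, 7db2} — 2.

2 ahead, 2 behind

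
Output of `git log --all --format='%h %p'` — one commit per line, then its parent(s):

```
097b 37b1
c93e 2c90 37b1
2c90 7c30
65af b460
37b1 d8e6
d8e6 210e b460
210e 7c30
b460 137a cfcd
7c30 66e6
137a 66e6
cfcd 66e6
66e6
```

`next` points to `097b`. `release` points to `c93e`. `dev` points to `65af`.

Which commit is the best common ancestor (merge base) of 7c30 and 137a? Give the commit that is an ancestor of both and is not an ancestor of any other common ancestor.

Ancestors of 7c30: {66e6, 7c30}.
Ancestors of 137a: {137a, 66e6}.
Common ancestors: {66e6}.
The only common ancestor is 66e6, so it is the merge base.

66e6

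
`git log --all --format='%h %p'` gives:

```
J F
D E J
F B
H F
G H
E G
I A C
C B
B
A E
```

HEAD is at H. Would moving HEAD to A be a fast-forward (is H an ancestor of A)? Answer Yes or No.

Yes

A fast-forward from H to A is possible iff H is an ancestor of A.
Ancestors of A: {A, B, E, F, G, H}.
H is among them, so fast-forward is possible.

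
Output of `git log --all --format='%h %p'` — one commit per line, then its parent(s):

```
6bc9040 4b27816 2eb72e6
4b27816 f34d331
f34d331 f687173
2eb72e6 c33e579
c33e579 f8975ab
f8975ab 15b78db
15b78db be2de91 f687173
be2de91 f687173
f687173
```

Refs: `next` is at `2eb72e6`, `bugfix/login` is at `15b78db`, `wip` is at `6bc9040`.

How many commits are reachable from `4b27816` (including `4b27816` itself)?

3

Walking parent pointers from 4b27816: reachable set = {4b27816, f34d331, f687173}.
That is 3 commits.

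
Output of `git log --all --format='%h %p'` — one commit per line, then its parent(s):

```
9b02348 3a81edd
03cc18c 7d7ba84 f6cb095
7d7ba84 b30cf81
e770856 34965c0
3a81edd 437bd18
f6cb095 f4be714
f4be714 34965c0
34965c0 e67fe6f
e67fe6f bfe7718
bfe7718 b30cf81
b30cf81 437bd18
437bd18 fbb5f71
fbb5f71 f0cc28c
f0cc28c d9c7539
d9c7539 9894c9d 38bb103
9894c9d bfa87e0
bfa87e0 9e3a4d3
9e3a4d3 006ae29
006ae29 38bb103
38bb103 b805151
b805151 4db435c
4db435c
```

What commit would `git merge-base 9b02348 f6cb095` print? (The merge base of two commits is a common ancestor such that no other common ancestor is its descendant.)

Ancestors of 9b02348: {006ae29, 38bb103, 3a81edd, 437bd18, 4db435c, 9894c9d, 9b02348, 9e3a4d3, b805151, bfa87e0, d9c7539, f0cc28c, fbb5f71}.
Ancestors of f6cb095: {006ae29, 34965c0, 38bb103, 437bd18, 4db435c, 9894c9d, 9e3a4d3, b30cf81, b805151, bfa87e0, bfe7718, d9c7539, e67fe6f, f0cc28c, f4be714, f6cb095, fbb5f71}.
Common ancestors: {006ae29, 38bb103, 437bd18, 4db435c, 9894c9d, 9e3a4d3, b805151, bfa87e0, d9c7539, f0cc28c, fbb5f71}.
Among these, 437bd18 is not an ancestor of any other common ancestor — it is the merge base.

437bd18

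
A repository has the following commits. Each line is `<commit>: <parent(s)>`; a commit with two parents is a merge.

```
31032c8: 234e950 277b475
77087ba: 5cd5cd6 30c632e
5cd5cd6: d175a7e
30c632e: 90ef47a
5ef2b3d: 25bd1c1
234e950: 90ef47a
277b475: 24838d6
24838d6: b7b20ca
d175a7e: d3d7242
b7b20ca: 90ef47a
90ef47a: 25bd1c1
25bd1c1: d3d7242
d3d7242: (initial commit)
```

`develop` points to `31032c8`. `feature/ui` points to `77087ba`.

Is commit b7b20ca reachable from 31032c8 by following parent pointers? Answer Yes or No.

Ancestors of 31032c8 (commits reachable by following parents): {234e950, 24838d6, 25bd1c1, 277b475, 31032c8, 90ef47a, b7b20ca, d3d7242}.
b7b20ca is in that set, so it is an ancestor of 31032c8.

Yes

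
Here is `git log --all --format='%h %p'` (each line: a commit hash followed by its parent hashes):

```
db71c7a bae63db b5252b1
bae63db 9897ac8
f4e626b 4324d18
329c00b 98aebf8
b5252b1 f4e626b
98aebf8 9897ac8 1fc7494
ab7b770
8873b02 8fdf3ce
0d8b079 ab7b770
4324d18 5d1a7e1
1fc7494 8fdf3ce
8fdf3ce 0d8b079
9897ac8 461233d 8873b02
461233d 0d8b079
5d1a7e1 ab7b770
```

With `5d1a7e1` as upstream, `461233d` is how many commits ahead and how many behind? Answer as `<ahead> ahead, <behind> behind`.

Reachable from 461233d: {0d8b079, 461233d, ab7b770}.
Reachable from 5d1a7e1: {5d1a7e1, ab7b770}.
Only in 461233d's history (ahead): {0d8b079, 461233d} — 2.
Only in 5d1a7e1's history (behind): {5d1a7e1} — 1.

2 ahead, 1 behind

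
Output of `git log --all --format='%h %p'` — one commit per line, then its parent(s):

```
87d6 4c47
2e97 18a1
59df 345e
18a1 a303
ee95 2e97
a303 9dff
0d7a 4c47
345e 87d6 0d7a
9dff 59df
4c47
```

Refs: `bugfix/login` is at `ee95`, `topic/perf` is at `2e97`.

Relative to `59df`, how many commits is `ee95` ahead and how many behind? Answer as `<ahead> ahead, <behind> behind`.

Reachable from ee95: {0d7a, 18a1, 2e97, 345e, 4c47, 59df, 87d6, 9dff, a303, ee95}.
Reachable from 59df: {0d7a, 345e, 4c47, 59df, 87d6}.
Only in ee95's history (ahead): {18a1, 2e97, 9dff, a303, ee95} — 5.
Only in 59df's history (behind): {} — 0.

5 ahead, 0 behind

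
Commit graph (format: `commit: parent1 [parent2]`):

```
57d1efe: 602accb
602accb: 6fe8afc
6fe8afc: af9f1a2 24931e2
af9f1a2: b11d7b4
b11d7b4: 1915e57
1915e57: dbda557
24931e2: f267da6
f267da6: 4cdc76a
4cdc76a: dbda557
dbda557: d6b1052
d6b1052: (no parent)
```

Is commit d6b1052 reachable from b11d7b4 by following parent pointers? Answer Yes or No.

Ancestors of b11d7b4 (commits reachable by following parents): {1915e57, b11d7b4, d6b1052, dbda557}.
d6b1052 is in that set, so it is an ancestor of b11d7b4.

Yes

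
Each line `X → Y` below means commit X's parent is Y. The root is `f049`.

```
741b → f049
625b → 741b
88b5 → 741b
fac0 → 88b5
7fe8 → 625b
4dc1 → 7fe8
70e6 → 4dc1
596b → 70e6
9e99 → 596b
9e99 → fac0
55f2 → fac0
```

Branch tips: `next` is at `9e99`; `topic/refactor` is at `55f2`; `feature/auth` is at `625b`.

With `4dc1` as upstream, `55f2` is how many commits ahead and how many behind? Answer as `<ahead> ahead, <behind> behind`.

3 ahead, 3 behind

Reachable from 55f2: {55f2, 741b, 88b5, f049, fac0}.
Reachable from 4dc1: {4dc1, 625b, 741b, 7fe8, f049}.
Only in 55f2's history (ahead): {55f2, 88b5, fac0} — 3.
Only in 4dc1's history (behind): {4dc1, 625b, 7fe8} — 3.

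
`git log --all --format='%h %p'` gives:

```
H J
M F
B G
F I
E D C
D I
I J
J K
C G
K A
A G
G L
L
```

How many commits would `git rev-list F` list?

Walking parent pointers from F: reachable set = {A, F, G, I, J, K, L}.
That is 7 commits.

7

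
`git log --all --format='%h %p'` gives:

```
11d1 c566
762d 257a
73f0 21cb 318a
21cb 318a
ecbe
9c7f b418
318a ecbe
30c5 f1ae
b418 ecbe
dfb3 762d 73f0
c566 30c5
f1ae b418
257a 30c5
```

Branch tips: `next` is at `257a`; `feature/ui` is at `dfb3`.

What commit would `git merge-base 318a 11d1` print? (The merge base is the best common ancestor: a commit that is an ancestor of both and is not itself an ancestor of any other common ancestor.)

ecbe

Ancestors of 318a: {318a, ecbe}.
Ancestors of 11d1: {11d1, 30c5, b418, c566, ecbe, f1ae}.
Common ancestors: {ecbe}.
The only common ancestor is ecbe, so it is the merge base.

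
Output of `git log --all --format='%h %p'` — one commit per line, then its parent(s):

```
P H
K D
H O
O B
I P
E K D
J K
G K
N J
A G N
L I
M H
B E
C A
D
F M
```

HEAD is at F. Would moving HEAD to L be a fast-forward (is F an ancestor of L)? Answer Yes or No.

A fast-forward from F to L is possible iff F is an ancestor of L.
Ancestors of L: {B, D, E, H, I, K, L, O, P}.
F is not among them, so fast-forward is not possible.

No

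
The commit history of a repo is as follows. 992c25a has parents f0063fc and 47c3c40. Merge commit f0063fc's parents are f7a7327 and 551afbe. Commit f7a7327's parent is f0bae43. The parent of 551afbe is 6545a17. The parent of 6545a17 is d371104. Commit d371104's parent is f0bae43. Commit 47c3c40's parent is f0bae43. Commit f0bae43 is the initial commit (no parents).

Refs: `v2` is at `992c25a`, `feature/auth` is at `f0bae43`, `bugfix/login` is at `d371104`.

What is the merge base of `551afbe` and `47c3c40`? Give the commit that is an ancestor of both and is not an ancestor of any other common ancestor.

Ancestors of 551afbe: {551afbe, 6545a17, d371104, f0bae43}.
Ancestors of 47c3c40: {47c3c40, f0bae43}.
Common ancestors: {f0bae43}.
The only common ancestor is f0bae43, so it is the merge base.

f0bae43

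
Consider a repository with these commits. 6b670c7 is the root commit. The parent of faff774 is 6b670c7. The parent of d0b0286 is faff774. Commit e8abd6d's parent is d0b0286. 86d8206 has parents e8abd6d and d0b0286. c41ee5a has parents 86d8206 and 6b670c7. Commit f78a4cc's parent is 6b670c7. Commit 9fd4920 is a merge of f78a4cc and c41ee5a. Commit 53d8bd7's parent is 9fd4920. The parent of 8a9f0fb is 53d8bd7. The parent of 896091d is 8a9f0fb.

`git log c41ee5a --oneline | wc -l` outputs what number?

Walking parent pointers from c41ee5a: reachable set = {6b670c7, 86d8206, c41ee5a, d0b0286, e8abd6d, faff774}.
That is 6 commits.

6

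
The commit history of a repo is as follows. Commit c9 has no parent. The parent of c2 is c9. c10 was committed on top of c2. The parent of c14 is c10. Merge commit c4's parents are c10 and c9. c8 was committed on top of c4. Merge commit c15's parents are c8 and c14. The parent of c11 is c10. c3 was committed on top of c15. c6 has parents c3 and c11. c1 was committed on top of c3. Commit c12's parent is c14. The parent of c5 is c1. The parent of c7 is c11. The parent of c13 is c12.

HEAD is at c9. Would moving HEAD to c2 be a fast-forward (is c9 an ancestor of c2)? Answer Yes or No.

Yes

A fast-forward from c9 to c2 is possible iff c9 is an ancestor of c2.
Ancestors of c2: {c2, c9}.
c9 is among them, so fast-forward is possible.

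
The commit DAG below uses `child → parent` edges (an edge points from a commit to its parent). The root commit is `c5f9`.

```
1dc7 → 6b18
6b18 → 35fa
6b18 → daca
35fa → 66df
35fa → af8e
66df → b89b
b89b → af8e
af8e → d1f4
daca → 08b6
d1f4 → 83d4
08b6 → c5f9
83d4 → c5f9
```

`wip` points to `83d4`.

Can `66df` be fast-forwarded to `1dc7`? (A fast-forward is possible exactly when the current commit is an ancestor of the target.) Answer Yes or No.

Yes

A fast-forward from 66df to 1dc7 is possible iff 66df is an ancestor of 1dc7.
Ancestors of 1dc7: {08b6, 1dc7, 35fa, 66df, 6b18, 83d4, af8e, b89b, c5f9, d1f4, daca}.
66df is among them, so fast-forward is possible.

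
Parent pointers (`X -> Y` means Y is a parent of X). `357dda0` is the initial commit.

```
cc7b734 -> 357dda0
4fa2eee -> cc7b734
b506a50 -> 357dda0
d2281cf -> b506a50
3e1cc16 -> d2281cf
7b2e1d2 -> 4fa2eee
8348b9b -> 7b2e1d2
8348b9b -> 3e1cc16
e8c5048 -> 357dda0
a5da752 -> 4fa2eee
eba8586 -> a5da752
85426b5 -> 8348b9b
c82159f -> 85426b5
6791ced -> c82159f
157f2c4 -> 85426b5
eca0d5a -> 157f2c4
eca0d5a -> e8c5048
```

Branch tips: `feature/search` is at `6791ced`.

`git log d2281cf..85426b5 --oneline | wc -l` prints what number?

Reachable from 85426b5: {357dda0, 3e1cc16, 4fa2eee, 7b2e1d2, 8348b9b, 85426b5, b506a50, cc7b734, d2281cf}.
Reachable from d2281cf: {357dda0, b506a50, d2281cf}.
In 85426b5's history but not d2281cf's: {3e1cc16, 4fa2eee, 7b2e1d2, 8348b9b, 85426b5, cc7b734} — 6 commits.

6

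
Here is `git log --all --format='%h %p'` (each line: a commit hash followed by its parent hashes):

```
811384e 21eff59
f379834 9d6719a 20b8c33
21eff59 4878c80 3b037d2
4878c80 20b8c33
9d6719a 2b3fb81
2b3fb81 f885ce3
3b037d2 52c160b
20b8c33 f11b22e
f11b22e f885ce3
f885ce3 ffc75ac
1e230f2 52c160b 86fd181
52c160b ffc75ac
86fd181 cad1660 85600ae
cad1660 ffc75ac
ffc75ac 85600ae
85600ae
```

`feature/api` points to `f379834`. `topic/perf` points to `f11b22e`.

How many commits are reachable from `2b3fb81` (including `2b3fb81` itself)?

4

Walking parent pointers from 2b3fb81: reachable set = {2b3fb81, 85600ae, f885ce3, ffc75ac}.
That is 4 commits.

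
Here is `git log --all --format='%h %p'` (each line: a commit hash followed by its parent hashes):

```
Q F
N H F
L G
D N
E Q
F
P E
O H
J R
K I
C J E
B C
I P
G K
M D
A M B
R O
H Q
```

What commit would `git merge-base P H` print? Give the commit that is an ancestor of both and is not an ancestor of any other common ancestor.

Ancestors of P: {E, F, P, Q}.
Ancestors of H: {F, H, Q}.
Common ancestors: {F, Q}.
Among these, Q is not an ancestor of any other common ancestor — it is the merge base.

Q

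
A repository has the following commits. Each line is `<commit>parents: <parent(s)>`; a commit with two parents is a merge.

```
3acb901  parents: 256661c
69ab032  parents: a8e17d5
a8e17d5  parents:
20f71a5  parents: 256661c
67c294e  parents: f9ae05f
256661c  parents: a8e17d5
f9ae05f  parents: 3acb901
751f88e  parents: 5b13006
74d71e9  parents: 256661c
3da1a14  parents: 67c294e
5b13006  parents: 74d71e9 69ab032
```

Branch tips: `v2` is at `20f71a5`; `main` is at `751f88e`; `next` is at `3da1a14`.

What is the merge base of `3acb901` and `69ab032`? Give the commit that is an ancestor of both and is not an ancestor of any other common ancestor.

Ancestors of 3acb901: {256661c, 3acb901, a8e17d5}.
Ancestors of 69ab032: {69ab032, a8e17d5}.
Common ancestors: {a8e17d5}.
The only common ancestor is a8e17d5, so it is the merge base.

a8e17d5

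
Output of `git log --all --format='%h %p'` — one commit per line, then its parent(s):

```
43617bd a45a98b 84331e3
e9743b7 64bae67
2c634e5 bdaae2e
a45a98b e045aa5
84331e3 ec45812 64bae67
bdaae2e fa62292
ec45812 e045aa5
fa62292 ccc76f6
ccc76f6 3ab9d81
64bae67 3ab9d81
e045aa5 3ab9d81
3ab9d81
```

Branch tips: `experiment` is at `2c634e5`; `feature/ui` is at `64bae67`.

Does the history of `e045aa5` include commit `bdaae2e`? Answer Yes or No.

Ancestors of e045aa5: {3ab9d81, e045aa5}.
bdaae2e is not in that set, so it is not an ancestor of e045aa5.

No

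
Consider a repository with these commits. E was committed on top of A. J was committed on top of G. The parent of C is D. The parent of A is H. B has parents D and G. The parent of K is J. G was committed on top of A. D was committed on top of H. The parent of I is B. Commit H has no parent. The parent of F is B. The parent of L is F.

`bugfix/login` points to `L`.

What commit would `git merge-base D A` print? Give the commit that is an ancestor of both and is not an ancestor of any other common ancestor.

Ancestors of D: {D, H}.
Ancestors of A: {A, H}.
Common ancestors: {H}.
The only common ancestor is H, so it is the merge base.

H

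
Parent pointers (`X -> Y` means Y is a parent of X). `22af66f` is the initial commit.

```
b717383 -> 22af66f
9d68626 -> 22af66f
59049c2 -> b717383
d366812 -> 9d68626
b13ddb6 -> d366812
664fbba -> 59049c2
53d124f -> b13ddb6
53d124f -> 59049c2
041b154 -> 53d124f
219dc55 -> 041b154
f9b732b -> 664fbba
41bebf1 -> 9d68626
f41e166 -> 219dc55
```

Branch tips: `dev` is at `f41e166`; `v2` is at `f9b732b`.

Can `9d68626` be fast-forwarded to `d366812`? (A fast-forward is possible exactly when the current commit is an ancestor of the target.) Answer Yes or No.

Yes

A fast-forward from 9d68626 to d366812 is possible iff 9d68626 is an ancestor of d366812.
Ancestors of d366812: {22af66f, 9d68626, d366812}.
9d68626 is among them, so fast-forward is possible.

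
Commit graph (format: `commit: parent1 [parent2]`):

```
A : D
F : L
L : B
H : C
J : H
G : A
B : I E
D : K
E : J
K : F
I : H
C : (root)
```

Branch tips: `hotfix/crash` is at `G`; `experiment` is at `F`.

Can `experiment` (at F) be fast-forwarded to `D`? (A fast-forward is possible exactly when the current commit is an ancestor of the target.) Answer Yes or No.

A fast-forward from F to D is possible iff F is an ancestor of D.
Ancestors of D: {B, C, D, E, F, H, I, J, K, L}.
F is among them, so fast-forward is possible.

Yes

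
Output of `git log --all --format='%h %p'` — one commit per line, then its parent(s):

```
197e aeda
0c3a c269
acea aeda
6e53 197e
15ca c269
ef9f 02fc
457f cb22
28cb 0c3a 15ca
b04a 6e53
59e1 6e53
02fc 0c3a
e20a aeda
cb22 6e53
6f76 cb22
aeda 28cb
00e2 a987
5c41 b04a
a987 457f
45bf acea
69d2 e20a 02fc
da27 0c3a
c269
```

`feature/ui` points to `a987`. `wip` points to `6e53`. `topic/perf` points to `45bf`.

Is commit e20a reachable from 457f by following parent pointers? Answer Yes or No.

Ancestors of 457f: {0c3a, 15ca, 197e, 28cb, 457f, 6e53, aeda, c269, cb22}.
e20a is not in that set, so it is not an ancestor of 457f.

No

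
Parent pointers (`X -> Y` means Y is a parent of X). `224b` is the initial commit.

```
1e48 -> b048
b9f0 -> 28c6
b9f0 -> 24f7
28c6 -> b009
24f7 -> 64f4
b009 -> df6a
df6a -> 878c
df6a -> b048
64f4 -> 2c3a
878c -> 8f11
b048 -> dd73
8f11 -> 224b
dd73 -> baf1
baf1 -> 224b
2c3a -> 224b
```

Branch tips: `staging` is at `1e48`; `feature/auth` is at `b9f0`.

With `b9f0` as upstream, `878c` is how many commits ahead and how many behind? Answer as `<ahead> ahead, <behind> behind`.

Reachable from 878c: {224b, 878c, 8f11}.
Reachable from b9f0: {224b, 24f7, 28c6, 2c3a, 64f4, 878c, 8f11, b009, b048, b9f0, baf1, dd73, df6a}.
Only in 878c's history (ahead): {} — 0.
Only in b9f0's history (behind): {24f7, 28c6, 2c3a, 64f4, b009, b048, b9f0, baf1, dd73, df6a} — 10.

0 ahead, 10 behind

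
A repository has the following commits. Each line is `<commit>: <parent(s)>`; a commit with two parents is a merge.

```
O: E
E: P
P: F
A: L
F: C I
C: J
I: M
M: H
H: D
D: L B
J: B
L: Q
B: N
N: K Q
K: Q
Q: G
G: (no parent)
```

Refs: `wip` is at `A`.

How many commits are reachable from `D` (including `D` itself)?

Walking parent pointers from D: reachable set = {B, D, G, K, L, N, Q}.
That is 7 commits.

7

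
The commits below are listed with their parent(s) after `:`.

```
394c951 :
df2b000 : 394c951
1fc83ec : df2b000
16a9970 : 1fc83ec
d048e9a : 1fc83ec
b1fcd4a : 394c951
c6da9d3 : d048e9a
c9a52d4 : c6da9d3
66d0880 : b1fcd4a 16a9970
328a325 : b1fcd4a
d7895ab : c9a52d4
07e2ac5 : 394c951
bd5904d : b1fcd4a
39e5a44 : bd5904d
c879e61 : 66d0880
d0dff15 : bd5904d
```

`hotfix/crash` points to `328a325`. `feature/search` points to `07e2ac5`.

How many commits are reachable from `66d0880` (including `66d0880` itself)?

6

Walking parent pointers from 66d0880: reachable set = {16a9970, 1fc83ec, 394c951, 66d0880, b1fcd4a, df2b000}.
That is 6 commits.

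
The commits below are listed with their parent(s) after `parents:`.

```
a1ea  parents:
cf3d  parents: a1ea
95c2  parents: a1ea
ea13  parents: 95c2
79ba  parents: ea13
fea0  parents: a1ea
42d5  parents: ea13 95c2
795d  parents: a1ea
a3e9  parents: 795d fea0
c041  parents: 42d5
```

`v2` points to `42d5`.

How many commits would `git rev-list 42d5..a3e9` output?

3

Reachable from a3e9: {795d, a1ea, a3e9, fea0}.
Reachable from 42d5: {42d5, 95c2, a1ea, ea13}.
In a3e9's history but not 42d5's: {795d, a3e9, fea0} — 3 commits.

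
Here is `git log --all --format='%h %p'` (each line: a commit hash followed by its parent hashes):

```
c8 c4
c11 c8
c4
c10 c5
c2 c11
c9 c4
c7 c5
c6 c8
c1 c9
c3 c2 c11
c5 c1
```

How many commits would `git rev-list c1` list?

Walking parent pointers from c1: reachable set = {c1, c4, c9}.
That is 3 commits.

3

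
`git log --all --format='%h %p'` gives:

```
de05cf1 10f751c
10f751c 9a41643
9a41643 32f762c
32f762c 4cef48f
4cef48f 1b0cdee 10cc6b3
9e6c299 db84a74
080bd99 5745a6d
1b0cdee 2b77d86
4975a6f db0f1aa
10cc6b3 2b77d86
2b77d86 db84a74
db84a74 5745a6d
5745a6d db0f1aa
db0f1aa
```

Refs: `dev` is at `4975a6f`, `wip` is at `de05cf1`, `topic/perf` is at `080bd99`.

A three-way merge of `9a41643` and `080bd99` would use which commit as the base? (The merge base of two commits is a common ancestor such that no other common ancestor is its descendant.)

5745a6d

Ancestors of 9a41643: {10cc6b3, 1b0cdee, 2b77d86, 32f762c, 4cef48f, 5745a6d, 9a41643, db0f1aa, db84a74}.
Ancestors of 080bd99: {080bd99, 5745a6d, db0f1aa}.
Common ancestors: {5745a6d, db0f1aa}.
Among these, 5745a6d is not an ancestor of any other common ancestor — it is the merge base.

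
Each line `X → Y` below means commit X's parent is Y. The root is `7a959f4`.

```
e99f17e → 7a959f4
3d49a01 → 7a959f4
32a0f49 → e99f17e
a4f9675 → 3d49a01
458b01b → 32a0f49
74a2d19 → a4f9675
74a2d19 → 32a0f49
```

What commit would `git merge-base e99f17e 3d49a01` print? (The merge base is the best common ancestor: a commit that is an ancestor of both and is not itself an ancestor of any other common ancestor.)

7a959f4

Ancestors of e99f17e: {7a959f4, e99f17e}.
Ancestors of 3d49a01: {3d49a01, 7a959f4}.
Common ancestors: {7a959f4}.
The only common ancestor is 7a959f4, so it is the merge base.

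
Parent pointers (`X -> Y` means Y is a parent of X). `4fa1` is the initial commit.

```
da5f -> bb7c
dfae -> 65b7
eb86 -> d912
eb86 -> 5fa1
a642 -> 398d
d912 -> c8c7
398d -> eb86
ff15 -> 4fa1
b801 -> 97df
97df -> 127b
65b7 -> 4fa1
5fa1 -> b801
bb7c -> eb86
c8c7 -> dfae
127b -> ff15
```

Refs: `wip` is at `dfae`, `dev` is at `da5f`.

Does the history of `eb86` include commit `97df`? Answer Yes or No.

Yes

Ancestors of eb86 (commits reachable by following parents): {127b, 4fa1, 5fa1, 65b7, 97df, b801, c8c7, d912, dfae, eb86, ff15}.
97df is in that set, so it is an ancestor of eb86.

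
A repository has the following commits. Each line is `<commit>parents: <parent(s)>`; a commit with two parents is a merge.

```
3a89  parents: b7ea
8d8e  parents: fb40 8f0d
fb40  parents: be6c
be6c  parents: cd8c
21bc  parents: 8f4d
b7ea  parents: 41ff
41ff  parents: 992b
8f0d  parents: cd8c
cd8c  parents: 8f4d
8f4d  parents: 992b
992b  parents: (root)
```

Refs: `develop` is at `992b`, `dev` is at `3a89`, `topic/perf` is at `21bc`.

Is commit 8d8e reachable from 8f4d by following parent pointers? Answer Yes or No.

No

Ancestors of 8f4d: {8f4d, 992b}.
8d8e is not in that set, so it is not an ancestor of 8f4d.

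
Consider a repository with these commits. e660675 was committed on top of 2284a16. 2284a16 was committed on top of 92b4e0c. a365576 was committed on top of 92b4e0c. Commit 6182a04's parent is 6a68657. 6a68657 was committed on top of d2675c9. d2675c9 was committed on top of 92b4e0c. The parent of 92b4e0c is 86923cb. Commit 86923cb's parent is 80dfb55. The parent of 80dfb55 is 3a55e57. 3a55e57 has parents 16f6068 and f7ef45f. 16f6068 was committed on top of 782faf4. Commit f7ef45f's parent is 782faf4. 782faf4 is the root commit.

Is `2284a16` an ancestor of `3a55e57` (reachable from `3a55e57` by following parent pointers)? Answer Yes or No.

Ancestors of 3a55e57: {16f6068, 3a55e57, 782faf4, f7ef45f}.
2284a16 is not in that set, so it is not an ancestor of 3a55e57.

No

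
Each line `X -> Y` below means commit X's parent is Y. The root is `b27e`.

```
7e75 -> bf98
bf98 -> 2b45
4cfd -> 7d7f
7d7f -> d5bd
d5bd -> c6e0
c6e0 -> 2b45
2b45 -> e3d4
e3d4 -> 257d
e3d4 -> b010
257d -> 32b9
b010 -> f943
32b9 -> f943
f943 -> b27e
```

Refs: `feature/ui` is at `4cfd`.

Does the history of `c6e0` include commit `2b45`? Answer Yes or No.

Yes

Ancestors of c6e0 (commits reachable by following parents): {257d, 2b45, 32b9, b010, b27e, c6e0, e3d4, f943}.
2b45 is in that set, so it is an ancestor of c6e0.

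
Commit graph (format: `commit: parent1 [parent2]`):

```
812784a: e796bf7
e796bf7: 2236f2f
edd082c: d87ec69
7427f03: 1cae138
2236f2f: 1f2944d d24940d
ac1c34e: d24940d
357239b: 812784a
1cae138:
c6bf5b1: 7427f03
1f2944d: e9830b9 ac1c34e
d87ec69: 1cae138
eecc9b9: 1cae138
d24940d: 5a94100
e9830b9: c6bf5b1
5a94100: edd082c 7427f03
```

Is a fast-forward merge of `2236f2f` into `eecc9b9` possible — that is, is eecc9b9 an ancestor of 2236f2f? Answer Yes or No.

A fast-forward from eecc9b9 to 2236f2f is possible iff eecc9b9 is an ancestor of 2236f2f.
Ancestors of 2236f2f: {1cae138, 1f2944d, 2236f2f, 5a94100, 7427f03, ac1c34e, c6bf5b1, d24940d, d87ec69, e9830b9, edd082c}.
eecc9b9 is not among them, so fast-forward is not possible.

No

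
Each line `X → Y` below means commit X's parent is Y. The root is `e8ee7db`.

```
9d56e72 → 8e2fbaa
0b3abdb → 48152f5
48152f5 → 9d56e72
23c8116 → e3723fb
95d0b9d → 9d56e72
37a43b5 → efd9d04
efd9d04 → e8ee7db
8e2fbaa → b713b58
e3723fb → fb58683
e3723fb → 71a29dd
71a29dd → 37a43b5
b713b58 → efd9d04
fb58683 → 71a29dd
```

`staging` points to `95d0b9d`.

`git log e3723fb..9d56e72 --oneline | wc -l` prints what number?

Reachable from 9d56e72: {8e2fbaa, 9d56e72, b713b58, e8ee7db, efd9d04}.
Reachable from e3723fb: {37a43b5, 71a29dd, e3723fb, e8ee7db, efd9d04, fb58683}.
In 9d56e72's history but not e3723fb's: {8e2fbaa, 9d56e72, b713b58} — 3 commits.

3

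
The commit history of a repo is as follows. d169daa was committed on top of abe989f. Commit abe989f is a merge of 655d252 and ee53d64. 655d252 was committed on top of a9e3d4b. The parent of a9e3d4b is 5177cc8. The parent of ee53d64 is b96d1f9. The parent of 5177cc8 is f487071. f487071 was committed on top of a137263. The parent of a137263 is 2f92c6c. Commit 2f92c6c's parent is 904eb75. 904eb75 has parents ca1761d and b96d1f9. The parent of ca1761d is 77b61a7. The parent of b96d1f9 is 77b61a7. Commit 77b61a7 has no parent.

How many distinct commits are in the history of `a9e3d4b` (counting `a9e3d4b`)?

9

Walking parent pointers from a9e3d4b: reachable set = {2f92c6c, 5177cc8, 77b61a7, 904eb75, a137263, a9e3d4b, b96d1f9, ca1761d, f487071}.
That is 9 commits.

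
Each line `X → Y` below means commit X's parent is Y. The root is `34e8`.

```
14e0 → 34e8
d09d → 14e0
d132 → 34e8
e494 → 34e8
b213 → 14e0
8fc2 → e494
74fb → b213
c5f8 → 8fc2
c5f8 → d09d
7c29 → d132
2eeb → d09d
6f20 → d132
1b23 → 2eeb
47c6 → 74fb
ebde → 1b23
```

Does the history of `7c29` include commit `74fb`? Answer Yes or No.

No

Ancestors of 7c29: {34e8, 7c29, d132}.
74fb is not in that set, so it is not an ancestor of 7c29.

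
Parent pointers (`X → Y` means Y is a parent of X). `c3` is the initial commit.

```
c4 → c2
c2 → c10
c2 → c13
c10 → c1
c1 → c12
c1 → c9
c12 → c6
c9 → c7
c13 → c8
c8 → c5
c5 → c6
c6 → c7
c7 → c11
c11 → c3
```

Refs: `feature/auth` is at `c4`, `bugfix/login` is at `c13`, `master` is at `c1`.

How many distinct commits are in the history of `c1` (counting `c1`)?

7

Walking parent pointers from c1: reachable set = {c1, c11, c12, c3, c6, c7, c9}.
That is 7 commits.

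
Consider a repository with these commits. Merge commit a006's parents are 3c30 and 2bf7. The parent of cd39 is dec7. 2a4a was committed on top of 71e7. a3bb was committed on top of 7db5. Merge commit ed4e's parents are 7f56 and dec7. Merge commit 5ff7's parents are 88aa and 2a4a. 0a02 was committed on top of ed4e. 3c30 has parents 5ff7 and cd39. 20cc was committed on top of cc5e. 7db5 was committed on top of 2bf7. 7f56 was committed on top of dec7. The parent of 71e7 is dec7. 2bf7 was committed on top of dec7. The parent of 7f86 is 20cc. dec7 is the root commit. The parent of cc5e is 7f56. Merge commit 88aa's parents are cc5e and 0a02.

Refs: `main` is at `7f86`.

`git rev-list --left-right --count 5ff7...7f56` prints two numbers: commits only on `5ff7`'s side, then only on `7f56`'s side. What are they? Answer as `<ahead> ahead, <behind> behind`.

Reachable from 5ff7: {0a02, 2a4a, 5ff7, 71e7, 7f56, 88aa, cc5e, dec7, ed4e}.
Reachable from 7f56: {7f56, dec7}.
Only in 5ff7's history (ahead): {0a02, 2a4a, 5ff7, 71e7, 88aa, cc5e, ed4e} — 7.
Only in 7f56's history (behind): {} — 0.

7 ahead, 0 behind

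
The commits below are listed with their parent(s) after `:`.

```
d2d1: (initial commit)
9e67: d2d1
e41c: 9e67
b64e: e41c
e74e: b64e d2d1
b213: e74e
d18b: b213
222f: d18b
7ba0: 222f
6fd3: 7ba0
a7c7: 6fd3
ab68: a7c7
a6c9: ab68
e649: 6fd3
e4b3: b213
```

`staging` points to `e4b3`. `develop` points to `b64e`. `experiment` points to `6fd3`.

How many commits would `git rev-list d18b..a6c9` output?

6

Reachable from a6c9: {222f, 6fd3, 7ba0, 9e67, a6c9, a7c7, ab68, b213, b64e, d18b, d2d1, e41c, e74e}.
Reachable from d18b: {9e67, b213, b64e, d18b, d2d1, e41c, e74e}.
In a6c9's history but not d18b's: {222f, 6fd3, 7ba0, a6c9, a7c7, ab68} — 6 commits.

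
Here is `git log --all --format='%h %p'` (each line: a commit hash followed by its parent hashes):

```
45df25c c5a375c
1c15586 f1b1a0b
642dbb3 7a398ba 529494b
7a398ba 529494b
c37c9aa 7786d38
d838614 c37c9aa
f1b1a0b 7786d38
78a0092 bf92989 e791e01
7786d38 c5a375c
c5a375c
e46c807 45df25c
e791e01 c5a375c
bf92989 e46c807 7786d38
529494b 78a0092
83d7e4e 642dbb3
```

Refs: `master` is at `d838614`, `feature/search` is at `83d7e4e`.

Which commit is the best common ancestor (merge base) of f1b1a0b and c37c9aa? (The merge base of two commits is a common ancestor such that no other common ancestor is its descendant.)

7786d38

Ancestors of f1b1a0b: {7786d38, c5a375c, f1b1a0b}.
Ancestors of c37c9aa: {7786d38, c37c9aa, c5a375c}.
Common ancestors: {7786d38, c5a375c}.
Among these, 7786d38 is not an ancestor of any other common ancestor — it is the merge base.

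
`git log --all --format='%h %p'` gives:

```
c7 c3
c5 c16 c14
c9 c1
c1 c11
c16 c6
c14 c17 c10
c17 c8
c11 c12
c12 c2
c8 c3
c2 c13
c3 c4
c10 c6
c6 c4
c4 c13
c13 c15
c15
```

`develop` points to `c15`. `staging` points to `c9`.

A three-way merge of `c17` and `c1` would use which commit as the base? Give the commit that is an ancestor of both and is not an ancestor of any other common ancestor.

c13

Ancestors of c17: {c13, c15, c17, c3, c4, c8}.
Ancestors of c1: {c1, c11, c12, c13, c15, c2}.
Common ancestors: {c13, c15}.
Among these, c13 is not an ancestor of any other common ancestor — it is the merge base.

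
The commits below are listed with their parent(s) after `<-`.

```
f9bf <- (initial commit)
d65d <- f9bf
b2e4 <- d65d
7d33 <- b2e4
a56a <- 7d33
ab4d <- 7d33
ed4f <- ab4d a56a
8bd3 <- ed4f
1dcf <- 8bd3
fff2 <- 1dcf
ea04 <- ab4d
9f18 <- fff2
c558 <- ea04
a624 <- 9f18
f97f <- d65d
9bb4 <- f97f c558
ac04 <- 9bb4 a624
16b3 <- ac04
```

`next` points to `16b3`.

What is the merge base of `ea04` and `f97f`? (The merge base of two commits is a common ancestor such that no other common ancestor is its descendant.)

d65d

Ancestors of ea04: {7d33, ab4d, b2e4, d65d, ea04, f9bf}.
Ancestors of f97f: {d65d, f97f, f9bf}.
Common ancestors: {d65d, f9bf}.
Among these, d65d is not an ancestor of any other common ancestor — it is the merge base.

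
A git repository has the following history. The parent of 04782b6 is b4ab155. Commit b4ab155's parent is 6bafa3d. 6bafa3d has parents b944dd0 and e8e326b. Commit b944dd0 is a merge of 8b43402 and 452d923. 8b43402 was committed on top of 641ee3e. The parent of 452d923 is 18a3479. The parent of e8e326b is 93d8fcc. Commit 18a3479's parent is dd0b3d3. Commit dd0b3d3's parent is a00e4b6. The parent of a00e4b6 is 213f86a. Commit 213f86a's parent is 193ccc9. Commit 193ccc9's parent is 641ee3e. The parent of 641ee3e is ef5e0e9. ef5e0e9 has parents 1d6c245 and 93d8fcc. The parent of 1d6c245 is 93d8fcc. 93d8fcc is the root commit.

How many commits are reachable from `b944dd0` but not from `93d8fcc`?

11

Reachable from b944dd0: {18a3479, 193ccc9, 1d6c245, 213f86a, 452d923, 641ee3e, 8b43402, 93d8fcc, a00e4b6, b944dd0, dd0b3d3, ef5e0e9}.
Reachable from 93d8fcc: {93d8fcc}.
In b944dd0's history but not 93d8fcc's: {18a3479, 193ccc9, 1d6c245, 213f86a, 452d923, 641ee3e, 8b43402, a00e4b6, b944dd0, dd0b3d3, ef5e0e9} — 11 commits.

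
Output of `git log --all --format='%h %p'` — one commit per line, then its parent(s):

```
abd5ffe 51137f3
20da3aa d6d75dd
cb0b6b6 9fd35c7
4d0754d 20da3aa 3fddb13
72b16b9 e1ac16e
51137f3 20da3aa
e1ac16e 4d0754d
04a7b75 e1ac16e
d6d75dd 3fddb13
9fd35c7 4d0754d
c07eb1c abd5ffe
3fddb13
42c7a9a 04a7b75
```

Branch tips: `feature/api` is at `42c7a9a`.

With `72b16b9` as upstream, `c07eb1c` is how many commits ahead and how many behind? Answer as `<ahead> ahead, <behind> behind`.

3 ahead, 3 behind

Reachable from c07eb1c: {20da3aa, 3fddb13, 51137f3, abd5ffe, c07eb1c, d6d75dd}.
Reachable from 72b16b9: {20da3aa, 3fddb13, 4d0754d, 72b16b9, d6d75dd, e1ac16e}.
Only in c07eb1c's history (ahead): {51137f3, abd5ffe, c07eb1c} — 3.
Only in 72b16b9's history (behind): {4d0754d, 72b16b9, e1ac16e} — 3.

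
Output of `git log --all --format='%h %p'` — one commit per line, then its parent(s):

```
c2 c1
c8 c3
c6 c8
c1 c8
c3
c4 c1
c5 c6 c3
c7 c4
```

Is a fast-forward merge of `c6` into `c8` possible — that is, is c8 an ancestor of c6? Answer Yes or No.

Yes

A fast-forward from c8 to c6 is possible iff c8 is an ancestor of c6.
Ancestors of c6: {c3, c6, c8}.
c8 is among them, so fast-forward is possible.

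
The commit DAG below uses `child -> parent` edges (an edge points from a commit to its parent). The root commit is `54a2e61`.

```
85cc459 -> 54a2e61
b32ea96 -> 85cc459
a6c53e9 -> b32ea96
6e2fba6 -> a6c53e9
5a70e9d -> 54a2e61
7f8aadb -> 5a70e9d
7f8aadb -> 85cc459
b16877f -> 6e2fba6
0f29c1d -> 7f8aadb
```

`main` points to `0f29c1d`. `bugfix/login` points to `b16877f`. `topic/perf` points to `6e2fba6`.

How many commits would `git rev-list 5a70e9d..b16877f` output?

5

Reachable from b16877f: {54a2e61, 6e2fba6, 85cc459, a6c53e9, b16877f, b32ea96}.
Reachable from 5a70e9d: {54a2e61, 5a70e9d}.
In b16877f's history but not 5a70e9d's: {6e2fba6, 85cc459, a6c53e9, b16877f, b32ea96} — 5 commits.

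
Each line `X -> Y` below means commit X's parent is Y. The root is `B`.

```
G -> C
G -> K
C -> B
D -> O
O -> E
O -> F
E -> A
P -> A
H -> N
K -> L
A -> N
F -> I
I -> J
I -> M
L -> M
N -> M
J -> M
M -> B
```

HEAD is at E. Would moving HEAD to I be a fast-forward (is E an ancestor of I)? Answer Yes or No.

A fast-forward from E to I is possible iff E is an ancestor of I.
Ancestors of I: {B, I, J, M}.
E is not among them, so fast-forward is not possible.

No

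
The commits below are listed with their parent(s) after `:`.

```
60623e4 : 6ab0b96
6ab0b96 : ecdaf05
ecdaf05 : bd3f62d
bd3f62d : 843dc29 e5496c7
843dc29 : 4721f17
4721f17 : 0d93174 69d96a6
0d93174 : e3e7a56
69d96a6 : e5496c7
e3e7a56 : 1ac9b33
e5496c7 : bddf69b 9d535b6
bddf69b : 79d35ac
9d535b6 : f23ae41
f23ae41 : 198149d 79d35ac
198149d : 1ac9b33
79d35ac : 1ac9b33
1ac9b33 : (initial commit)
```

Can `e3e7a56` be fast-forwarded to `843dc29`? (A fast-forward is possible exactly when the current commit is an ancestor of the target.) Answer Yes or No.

Yes

A fast-forward from e3e7a56 to 843dc29 is possible iff e3e7a56 is an ancestor of 843dc29.
Ancestors of 843dc29: {0d93174, 198149d, 1ac9b33, 4721f17, 69d96a6, 79d35ac, 843dc29, 9d535b6, bddf69b, e3e7a56, e5496c7, f23ae41}.
e3e7a56 is among them, so fast-forward is possible.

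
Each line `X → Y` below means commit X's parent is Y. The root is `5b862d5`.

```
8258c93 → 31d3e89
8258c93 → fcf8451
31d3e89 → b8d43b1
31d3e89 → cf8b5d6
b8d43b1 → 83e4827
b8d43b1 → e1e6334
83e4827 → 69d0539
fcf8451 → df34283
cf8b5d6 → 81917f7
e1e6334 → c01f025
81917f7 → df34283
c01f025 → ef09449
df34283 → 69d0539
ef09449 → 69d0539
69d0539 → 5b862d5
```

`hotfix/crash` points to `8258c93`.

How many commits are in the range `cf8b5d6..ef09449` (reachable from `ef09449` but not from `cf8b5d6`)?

Reachable from ef09449: {5b862d5, 69d0539, ef09449}.
Reachable from cf8b5d6: {5b862d5, 69d0539, 81917f7, cf8b5d6, df34283}.
In ef09449's history but not cf8b5d6's: {ef09449} — 1 commit.

1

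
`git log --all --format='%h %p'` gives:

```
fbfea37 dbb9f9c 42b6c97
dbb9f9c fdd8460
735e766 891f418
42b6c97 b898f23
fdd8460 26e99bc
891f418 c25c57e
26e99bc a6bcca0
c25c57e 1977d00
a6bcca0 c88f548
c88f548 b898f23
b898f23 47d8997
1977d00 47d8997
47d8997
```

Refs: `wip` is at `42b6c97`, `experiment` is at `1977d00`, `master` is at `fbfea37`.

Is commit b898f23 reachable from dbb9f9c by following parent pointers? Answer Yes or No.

Yes

Ancestors of dbb9f9c (commits reachable by following parents): {26e99bc, 47d8997, a6bcca0, b898f23, c88f548, dbb9f9c, fdd8460}.
b898f23 is in that set, so it is an ancestor of dbb9f9c.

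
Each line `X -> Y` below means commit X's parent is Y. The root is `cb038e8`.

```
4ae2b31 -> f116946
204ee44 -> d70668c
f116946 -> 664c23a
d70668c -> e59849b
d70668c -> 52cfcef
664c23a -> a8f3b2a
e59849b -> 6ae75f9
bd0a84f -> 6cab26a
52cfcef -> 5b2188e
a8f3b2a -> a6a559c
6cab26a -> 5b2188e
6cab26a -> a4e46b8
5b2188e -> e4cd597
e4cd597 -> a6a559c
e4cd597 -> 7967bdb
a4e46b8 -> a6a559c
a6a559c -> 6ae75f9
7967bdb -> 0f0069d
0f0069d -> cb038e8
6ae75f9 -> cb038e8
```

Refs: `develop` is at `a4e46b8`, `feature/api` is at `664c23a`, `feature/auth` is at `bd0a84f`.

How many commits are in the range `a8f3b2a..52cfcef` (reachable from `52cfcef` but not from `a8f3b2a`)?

5

Reachable from 52cfcef: {0f0069d, 52cfcef, 5b2188e, 6ae75f9, 7967bdb, a6a559c, cb038e8, e4cd597}.
Reachable from a8f3b2a: {6ae75f9, a6a559c, a8f3b2a, cb038e8}.
In 52cfcef's history but not a8f3b2a's: {0f0069d, 52cfcef, 5b2188e, 7967bdb, e4cd597} — 5 commits.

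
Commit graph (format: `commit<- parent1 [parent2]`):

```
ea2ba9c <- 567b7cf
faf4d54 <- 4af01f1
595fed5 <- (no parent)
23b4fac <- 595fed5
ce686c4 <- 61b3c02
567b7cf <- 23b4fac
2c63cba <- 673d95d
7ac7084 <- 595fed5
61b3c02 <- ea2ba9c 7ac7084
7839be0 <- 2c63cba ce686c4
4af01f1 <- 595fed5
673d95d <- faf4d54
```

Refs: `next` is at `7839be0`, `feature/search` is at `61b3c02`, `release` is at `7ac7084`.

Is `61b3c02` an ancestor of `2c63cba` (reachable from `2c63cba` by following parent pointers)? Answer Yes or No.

Ancestors of 2c63cba: {2c63cba, 4af01f1, 595fed5, 673d95d, faf4d54}.
61b3c02 is not in that set, so it is not an ancestor of 2c63cba.

No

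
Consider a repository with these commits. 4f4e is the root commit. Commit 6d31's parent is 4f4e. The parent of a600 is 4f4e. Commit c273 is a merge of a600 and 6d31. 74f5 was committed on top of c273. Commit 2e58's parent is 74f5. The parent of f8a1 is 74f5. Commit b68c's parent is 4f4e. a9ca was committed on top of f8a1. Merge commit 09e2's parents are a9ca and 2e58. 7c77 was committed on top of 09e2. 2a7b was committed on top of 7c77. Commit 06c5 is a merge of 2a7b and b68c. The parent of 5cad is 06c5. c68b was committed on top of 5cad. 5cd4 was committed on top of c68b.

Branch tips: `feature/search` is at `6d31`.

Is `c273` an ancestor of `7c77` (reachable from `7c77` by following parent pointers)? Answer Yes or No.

Yes

Ancestors of 7c77 (commits reachable by following parents): {09e2, 2e58, 4f4e, 6d31, 74f5, 7c77, a600, a9ca, c273, f8a1}.
c273 is in that set, so it is an ancestor of 7c77.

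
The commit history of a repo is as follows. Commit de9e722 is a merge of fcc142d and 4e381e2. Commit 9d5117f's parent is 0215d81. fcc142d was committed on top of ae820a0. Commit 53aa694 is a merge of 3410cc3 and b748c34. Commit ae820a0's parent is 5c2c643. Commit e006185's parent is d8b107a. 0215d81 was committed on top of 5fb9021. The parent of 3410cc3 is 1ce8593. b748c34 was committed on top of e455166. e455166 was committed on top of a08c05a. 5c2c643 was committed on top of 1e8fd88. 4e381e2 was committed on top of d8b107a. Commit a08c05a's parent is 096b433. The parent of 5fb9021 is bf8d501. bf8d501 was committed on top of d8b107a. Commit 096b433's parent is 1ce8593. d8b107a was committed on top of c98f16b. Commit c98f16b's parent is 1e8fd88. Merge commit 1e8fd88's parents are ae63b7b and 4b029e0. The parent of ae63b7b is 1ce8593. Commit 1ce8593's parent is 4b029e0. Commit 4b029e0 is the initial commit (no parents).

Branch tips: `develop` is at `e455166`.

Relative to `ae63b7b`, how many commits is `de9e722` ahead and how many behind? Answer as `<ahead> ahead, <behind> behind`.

8 ahead, 0 behind

Reachable from de9e722: {1ce8593, 1e8fd88, 4b029e0, 4e381e2, 5c2c643, ae63b7b, ae820a0, c98f16b, d8b107a, de9e722, fcc142d}.
Reachable from ae63b7b: {1ce8593, 4b029e0, ae63b7b}.
Only in de9e722's history (ahead): {1e8fd88, 4e381e2, 5c2c643, ae820a0, c98f16b, d8b107a, de9e722, fcc142d} — 8.
Only in ae63b7b's history (behind): {} — 0.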